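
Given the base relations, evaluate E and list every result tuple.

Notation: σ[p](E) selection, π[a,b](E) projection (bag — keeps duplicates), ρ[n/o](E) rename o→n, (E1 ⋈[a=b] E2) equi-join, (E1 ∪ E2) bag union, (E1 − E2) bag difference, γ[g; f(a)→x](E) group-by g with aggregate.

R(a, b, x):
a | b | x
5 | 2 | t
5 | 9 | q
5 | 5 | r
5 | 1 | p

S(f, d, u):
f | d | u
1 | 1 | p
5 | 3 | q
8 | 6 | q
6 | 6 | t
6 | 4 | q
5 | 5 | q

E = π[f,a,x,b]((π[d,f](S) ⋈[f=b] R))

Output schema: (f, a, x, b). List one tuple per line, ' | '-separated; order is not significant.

Row counts bottom-up:
  S → 6
  π[d,f](S) → 6
  R → 4
  (π[d,f](S) ⋈[f=b] R) → 3
  π[f,a,x,b]((π[d,f](S) ⋈[f=b] R)) → 3

== RESULT ==
f | a | x | b
1 | 5 | p | 1
5 | 5 | r | 5
5 | 5 | r | 5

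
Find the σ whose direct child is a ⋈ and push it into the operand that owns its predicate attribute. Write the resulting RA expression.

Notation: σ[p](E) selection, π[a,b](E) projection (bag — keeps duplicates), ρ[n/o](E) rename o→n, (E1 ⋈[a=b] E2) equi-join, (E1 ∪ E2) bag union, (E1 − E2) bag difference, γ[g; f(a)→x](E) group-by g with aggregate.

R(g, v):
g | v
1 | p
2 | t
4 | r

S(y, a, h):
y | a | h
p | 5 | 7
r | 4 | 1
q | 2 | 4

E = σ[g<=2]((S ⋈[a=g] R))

σ filters on g, owned by the right side.
E' = (S ⋈[a=g] σ[g<=2](R))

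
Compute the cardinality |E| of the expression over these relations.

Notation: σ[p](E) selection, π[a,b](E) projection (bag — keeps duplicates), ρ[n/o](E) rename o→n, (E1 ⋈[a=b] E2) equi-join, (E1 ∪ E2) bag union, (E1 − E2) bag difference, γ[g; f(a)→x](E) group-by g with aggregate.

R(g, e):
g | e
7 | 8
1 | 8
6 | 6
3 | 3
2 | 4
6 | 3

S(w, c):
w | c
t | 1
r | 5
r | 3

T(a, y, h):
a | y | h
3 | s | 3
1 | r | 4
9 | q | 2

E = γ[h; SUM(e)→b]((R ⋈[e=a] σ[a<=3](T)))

Stepwise |·|:
  R → 6
  T → 3
  σ[a<=3](T) → 2
  (R ⋈[e=a] σ[a<=3](T)) → 2
  γ[h; SUM(e)→b]((R ⋈[e=a] σ[a<=3](T))) → 1

|E| = 1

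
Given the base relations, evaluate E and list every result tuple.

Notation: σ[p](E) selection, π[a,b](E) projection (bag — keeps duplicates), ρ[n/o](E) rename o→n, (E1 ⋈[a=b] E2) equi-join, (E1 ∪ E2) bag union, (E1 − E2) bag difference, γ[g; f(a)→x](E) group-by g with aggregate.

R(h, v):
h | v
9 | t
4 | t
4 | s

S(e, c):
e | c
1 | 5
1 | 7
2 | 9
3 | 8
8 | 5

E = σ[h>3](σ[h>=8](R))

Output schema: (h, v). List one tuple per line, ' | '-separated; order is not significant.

Per-node cardinality:
  R → 3
  σ[h>=8](R) → 1
  σ[h>3](σ[h>=8](R)) → 1

== RESULT ==
h | v
9 | t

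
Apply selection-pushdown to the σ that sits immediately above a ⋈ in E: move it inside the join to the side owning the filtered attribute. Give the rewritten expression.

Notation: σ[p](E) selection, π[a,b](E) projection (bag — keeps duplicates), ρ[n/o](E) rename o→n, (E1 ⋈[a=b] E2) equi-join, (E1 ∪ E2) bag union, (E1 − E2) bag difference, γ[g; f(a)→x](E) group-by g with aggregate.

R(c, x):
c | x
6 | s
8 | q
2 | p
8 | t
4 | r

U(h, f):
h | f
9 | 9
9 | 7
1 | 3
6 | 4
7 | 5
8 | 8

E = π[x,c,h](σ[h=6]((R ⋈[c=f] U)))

σ filters on h, owned by the right side.
E' = π[x,c,h]((R ⋈[c=f] σ[h=6](U)))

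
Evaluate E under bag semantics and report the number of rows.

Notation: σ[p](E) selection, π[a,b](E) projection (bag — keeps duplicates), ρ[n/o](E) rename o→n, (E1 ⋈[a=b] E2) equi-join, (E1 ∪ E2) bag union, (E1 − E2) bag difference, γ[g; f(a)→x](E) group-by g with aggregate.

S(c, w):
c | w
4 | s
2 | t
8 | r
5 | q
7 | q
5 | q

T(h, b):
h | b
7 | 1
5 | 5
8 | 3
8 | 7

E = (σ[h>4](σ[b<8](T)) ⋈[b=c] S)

Row counts bottom-up:
  T → 4
  σ[b<8](T) → 4
  σ[h>4](σ[b<8](T)) → 4
  S → 6
  (σ[h>4](σ[b<8](T)) ⋈[b=c] S) → 3

|E| = 3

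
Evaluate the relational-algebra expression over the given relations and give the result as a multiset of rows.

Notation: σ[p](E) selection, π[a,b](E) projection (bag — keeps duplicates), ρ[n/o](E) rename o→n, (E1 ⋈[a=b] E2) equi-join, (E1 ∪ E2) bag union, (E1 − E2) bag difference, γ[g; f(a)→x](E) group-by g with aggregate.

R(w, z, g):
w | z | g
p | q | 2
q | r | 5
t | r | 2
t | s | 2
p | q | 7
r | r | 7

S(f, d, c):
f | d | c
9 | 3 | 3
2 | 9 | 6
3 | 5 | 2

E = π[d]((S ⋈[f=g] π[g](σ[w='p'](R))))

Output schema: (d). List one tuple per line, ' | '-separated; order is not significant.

Per-node cardinality:
  S → 3
  R → 6
  σ[w='p'](R) → 2
  π[g](σ[w='p'](R)) → 2
  (S ⋈[f=g] π[g](σ[w='p'](R))) → 1
  π[d]((S ⋈[f=g] π[g](σ[w='p'](R)))) → 1

== RESULT ==
d
9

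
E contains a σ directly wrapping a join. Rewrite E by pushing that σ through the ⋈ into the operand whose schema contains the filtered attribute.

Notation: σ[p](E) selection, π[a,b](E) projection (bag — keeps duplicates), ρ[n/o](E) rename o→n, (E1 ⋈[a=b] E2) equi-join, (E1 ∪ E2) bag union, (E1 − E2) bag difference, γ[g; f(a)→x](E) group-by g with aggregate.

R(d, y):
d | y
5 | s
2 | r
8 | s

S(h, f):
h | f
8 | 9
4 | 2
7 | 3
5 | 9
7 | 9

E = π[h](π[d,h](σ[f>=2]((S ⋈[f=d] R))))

σ filters on f, owned by the left side.
E' = π[h](π[d,h]((σ[f>=2](S) ⋈[f=d] R)))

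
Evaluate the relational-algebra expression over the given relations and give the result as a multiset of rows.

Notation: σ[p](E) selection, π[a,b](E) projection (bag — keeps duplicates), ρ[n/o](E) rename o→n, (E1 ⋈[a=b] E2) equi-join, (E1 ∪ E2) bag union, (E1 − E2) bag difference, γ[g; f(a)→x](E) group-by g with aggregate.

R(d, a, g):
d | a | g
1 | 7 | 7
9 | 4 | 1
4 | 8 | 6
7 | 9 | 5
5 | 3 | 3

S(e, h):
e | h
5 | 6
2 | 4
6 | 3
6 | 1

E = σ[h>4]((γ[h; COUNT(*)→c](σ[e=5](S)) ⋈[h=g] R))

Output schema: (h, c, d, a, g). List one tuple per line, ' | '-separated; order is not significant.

Per-node cardinality:
  S → 4
  σ[e=5](S) → 1
  γ[h; COUNT(*)→c](σ[e=5](S)) → 1
  R → 5
  (γ[h; COUNT(*)→c](σ[e=5](S)) ⋈[h=g] R) → 1
  σ[h>4]((γ[h; COUNT(*)→c](σ[e=5](S)) ⋈[h=g] R)) → 1

== RESULT ==
h | c | d | a | g
6 | 1 | 4 | 8 | 6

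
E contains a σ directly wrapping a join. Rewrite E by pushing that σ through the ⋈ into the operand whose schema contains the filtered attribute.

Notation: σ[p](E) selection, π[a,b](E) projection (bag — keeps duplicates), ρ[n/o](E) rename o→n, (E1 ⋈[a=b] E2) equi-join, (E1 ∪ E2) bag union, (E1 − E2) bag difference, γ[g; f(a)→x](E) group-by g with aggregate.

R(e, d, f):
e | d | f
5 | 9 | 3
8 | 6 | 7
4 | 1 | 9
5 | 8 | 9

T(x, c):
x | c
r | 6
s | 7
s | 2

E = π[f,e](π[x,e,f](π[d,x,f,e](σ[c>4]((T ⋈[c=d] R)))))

σ filters on c, owned by the left side.
E' = π[f,e](π[x,e,f](π[d,x,f,e]((σ[c>4](T) ⋈[c=d] R))))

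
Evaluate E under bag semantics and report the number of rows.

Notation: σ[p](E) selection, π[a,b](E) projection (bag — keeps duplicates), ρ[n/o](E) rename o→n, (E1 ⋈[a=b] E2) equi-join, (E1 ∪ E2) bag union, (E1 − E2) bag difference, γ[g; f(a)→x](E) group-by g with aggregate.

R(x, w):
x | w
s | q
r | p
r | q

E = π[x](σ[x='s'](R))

Subexpression sizes:
  R → 3
  σ[x='s'](R) → 1
  π[x](σ[x='s'](R)) → 1

|E| = 1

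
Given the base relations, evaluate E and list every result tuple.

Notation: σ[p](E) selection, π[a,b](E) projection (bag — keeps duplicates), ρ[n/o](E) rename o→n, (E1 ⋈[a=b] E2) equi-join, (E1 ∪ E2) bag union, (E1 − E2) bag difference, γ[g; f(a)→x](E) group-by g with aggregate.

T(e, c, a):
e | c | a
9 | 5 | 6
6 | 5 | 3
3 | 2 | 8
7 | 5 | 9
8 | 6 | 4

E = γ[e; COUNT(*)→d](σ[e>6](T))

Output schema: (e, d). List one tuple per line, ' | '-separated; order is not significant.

Per-node cardinality:
  T → 5
  σ[e>6](T) → 3
  γ[e; COUNT(*)→d](σ[e>6](T)) → 3

== RESULT ==
e | d
7 | 1
8 | 1
9 | 1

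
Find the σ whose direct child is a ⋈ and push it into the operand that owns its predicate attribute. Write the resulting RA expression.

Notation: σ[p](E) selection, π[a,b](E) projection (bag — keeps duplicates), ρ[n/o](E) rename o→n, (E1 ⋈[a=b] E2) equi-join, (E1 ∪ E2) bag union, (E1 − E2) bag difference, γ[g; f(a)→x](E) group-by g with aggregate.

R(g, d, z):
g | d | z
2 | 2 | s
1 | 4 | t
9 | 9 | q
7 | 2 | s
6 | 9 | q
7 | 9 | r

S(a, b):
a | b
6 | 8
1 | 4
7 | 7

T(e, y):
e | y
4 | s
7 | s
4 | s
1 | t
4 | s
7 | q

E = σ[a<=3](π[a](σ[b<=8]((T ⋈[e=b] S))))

σ filters on b, owned by the right side.
E' = σ[a<=3](π[a]((T ⋈[e=b] σ[b<=8](S))))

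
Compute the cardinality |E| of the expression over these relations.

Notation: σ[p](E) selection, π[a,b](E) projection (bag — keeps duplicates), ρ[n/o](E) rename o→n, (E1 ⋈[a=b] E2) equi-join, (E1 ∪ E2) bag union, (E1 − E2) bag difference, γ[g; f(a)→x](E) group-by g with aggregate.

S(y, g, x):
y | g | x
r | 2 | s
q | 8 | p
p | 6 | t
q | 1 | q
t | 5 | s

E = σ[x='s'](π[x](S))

Per-node cardinality:
  S → 5
  π[x](S) → 5
  σ[x='s'](π[x](S)) → 2

|E| = 2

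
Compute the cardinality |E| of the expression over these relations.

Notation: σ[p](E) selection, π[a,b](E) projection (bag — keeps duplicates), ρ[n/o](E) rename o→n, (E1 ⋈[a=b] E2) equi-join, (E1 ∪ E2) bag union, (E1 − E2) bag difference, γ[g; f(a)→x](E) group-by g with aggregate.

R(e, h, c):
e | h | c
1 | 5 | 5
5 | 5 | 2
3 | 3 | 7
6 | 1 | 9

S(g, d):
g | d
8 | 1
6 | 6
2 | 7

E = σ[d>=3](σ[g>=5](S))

Per-node cardinality:
  S → 3
  σ[g>=5](S) → 2
  σ[d>=3](σ[g>=5](S)) → 1

|E| = 1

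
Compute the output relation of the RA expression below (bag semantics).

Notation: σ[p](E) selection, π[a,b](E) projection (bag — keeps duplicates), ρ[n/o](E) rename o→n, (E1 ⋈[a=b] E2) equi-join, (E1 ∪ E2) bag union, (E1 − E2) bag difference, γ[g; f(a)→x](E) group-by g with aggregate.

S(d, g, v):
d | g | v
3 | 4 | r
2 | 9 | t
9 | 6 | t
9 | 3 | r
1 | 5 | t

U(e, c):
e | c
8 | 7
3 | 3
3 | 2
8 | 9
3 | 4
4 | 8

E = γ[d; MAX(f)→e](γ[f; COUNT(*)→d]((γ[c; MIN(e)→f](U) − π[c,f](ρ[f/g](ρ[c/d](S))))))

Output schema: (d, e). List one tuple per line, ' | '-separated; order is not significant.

Subexpression sizes:
  U → 6
  γ[c; MIN(e)→f](U) → 6
  S → 5
  ρ[c/d](S) → 5
  ρ[f/g](ρ[c/d](S)) → 5
  π[c,f](ρ[f/g](ρ[c/d](S))) → 5
  (γ[c; MIN(e)→f](U) − π[c,f](ρ[f/g](ρ[c/d](S)))) → 6
  γ[f; COUNT(*)→d]((γ[c; MIN(e)→f](U) − π[c,f](ρ[f/g](ρ[c/d](S))))) → 3
  γ[d; MAX(f)→e](γ[f; COUNT(*)→d]((γ[c; MIN(e)→f](U) − π[c,f](ρ[f/g](ρ[c/d](S)))))) → 3

== RESULT ==
d | e
1 | 4
2 | 8
3 | 3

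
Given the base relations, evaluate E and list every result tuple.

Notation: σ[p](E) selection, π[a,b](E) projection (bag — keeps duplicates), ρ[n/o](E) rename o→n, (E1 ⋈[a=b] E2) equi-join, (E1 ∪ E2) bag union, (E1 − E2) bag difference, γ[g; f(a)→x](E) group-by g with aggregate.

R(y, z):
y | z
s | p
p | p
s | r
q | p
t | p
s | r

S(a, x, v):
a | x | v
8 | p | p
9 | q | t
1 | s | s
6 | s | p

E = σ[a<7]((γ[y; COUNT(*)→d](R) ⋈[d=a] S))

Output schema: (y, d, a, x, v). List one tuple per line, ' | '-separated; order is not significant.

Row counts bottom-up:
  R → 6
  γ[y; COUNT(*)→d](R) → 4
  S → 4
  (γ[y; COUNT(*)→d](R) ⋈[d=a] S) → 3
  σ[a<7]((γ[y; COUNT(*)→d](R) ⋈[d=a] S)) → 3

== RESULT ==
y | d | a | x | v
p | 1 | 1 | s | s
q | 1 | 1 | s | s
t | 1 | 1 | s | s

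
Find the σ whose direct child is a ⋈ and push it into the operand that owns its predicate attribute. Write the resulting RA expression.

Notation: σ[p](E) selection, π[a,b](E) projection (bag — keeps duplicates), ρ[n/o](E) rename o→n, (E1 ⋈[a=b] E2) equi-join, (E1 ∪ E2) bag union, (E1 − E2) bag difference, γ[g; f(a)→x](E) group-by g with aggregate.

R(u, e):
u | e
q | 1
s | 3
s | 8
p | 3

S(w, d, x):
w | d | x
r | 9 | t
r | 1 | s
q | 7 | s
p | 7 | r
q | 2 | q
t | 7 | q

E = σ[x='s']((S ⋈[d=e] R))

σ filters on x, owned by the left side.
E' = (σ[x='s'](S) ⋈[d=e] R)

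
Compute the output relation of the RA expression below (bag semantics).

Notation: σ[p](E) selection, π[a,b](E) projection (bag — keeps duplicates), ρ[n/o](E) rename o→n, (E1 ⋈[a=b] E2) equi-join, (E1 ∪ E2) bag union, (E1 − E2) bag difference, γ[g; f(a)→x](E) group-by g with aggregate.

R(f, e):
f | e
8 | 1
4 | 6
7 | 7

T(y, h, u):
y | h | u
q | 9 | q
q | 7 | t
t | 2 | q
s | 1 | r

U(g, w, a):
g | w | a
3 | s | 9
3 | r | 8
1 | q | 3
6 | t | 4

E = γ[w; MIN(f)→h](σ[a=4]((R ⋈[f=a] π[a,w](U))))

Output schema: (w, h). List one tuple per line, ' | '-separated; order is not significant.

Stepwise |·|:
  R → 3
  U → 4
  π[a,w](U) → 4
  (R ⋈[f=a] π[a,w](U)) → 2
  σ[a=4]((R ⋈[f=a] π[a,w](U))) → 1
  γ[w; MIN(f)→h](σ[a=4]((R ⋈[f=a] π[a,w](U)))) → 1

== RESULT ==
w | h
t | 4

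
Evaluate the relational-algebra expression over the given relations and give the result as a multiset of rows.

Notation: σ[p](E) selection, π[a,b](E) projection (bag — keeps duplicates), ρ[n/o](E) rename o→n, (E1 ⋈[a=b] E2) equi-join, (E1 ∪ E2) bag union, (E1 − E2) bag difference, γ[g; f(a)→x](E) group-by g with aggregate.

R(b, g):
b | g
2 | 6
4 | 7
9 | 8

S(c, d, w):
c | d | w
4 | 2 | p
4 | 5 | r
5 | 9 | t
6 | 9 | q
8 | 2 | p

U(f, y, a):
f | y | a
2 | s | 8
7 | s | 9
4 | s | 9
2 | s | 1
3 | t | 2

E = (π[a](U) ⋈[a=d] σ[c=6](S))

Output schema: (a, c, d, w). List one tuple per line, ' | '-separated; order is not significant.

Row counts bottom-up:
  U → 5
  π[a](U) → 5
  S → 5
  σ[c=6](S) → 1
  (π[a](U) ⋈[a=d] σ[c=6](S)) → 2

== RESULT ==
a | c | d | w
9 | 6 | 9 | q
9 | 6 | 9 | q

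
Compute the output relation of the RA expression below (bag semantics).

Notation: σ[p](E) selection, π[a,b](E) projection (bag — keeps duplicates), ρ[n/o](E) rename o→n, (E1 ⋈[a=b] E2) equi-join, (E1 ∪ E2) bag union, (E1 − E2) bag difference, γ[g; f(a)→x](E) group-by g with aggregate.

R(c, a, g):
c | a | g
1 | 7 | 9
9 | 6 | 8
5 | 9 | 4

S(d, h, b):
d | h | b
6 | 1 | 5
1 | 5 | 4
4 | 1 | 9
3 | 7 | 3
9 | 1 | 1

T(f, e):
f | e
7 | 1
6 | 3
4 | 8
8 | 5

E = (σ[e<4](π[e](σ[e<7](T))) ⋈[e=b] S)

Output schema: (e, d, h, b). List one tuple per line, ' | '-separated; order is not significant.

Subexpression sizes:
  T → 4
  σ[e<7](T) → 3
  π[e](σ[e<7](T)) → 3
  σ[e<4](π[e](σ[e<7](T))) → 2
  S → 5
  (σ[e<4](π[e](σ[e<7](T))) ⋈[e=b] S) → 2

== RESULT ==
e | d | h | b
1 | 9 | 1 | 1
3 | 3 | 7 | 3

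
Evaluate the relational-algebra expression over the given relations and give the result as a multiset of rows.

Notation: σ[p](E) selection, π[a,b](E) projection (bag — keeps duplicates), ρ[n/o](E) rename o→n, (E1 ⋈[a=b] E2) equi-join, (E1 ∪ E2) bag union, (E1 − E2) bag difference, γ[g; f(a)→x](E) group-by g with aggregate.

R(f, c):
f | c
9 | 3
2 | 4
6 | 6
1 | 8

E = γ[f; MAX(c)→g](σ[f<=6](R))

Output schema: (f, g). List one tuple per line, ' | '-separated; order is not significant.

Row counts bottom-up:
  R → 4
  σ[f<=6](R) → 3
  γ[f; MAX(c)→g](σ[f<=6](R)) → 3

== RESULT ==
f | g
1 | 8
2 | 4
6 | 6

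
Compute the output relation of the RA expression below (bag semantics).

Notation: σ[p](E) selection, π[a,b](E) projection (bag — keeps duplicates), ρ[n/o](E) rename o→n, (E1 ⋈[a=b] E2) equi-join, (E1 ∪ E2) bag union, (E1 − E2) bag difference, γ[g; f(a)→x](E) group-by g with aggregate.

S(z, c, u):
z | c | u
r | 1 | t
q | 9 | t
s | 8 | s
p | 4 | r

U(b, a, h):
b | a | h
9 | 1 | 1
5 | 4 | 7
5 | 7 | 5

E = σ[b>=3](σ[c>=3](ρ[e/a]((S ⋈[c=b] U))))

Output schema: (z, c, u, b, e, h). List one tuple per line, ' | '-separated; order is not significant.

Row counts bottom-up:
  S → 4
  U → 3
  (S ⋈[c=b] U) → 1
  ρ[e/a]((S ⋈[c=b] U)) → 1
  σ[c>=3](ρ[e/a]((S ⋈[c=b] U))) → 1
  σ[b>=3](σ[c>=3](ρ[e/a]((S ⋈[c=b] U)))) → 1

== RESULT ==
z | c | u | b | e | h
q | 9 | t | 9 | 1 | 1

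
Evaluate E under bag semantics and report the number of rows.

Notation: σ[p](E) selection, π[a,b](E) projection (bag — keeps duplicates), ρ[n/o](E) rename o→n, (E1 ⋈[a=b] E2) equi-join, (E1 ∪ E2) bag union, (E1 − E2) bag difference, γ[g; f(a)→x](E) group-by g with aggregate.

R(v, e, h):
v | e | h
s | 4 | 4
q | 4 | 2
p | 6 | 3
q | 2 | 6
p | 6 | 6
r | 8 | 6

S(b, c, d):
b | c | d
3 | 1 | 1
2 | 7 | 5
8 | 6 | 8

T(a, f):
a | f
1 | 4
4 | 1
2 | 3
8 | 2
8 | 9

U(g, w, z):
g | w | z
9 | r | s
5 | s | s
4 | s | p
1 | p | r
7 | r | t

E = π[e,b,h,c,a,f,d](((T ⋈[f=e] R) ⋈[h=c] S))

Subexpression sizes:
  T → 5
  R → 6
  (T ⋈[f=e] R) → 3
  S → 3
  ((T ⋈[f=e] R) ⋈[h=c] S) → 1
  π[e,b,h,c,a,f,d](((T ⋈[f=e] R) ⋈[h=c] S)) → 1

|E| = 1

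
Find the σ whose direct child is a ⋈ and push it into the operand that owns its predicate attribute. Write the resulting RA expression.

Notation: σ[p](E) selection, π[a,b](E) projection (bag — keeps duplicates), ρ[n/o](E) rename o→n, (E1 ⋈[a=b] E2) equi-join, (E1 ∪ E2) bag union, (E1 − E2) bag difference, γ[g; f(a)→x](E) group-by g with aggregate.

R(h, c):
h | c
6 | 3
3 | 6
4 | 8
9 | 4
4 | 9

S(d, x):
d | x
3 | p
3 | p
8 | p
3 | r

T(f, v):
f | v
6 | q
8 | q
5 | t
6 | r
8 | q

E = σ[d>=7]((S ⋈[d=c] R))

σ filters on d, owned by the left side.
E' = (σ[d>=7](S) ⋈[d=c] R)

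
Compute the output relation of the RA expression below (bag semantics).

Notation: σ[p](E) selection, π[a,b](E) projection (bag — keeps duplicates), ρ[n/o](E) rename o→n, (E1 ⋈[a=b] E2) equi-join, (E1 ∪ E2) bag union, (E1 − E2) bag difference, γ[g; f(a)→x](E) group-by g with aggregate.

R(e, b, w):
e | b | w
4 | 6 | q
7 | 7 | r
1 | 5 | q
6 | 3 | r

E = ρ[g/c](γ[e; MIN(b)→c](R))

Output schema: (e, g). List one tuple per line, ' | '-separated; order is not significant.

Row counts bottom-up:
  R → 4
  γ[e; MIN(b)→c](R) → 4
  ρ[g/c](γ[e; MIN(b)→c](R)) → 4

== RESULT ==
e | g
1 | 5
4 | 6
6 | 3
7 | 7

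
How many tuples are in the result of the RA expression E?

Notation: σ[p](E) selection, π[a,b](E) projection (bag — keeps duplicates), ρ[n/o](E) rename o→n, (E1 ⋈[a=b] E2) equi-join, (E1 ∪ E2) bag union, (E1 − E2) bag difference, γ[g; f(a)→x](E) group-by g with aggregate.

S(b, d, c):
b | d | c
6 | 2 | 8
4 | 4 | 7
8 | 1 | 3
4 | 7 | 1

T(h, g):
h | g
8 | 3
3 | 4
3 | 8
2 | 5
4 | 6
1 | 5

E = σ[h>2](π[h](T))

Row counts bottom-up:
  T → 6
  π[h](T) → 6
  σ[h>2](π[h](T)) → 4

|E| = 4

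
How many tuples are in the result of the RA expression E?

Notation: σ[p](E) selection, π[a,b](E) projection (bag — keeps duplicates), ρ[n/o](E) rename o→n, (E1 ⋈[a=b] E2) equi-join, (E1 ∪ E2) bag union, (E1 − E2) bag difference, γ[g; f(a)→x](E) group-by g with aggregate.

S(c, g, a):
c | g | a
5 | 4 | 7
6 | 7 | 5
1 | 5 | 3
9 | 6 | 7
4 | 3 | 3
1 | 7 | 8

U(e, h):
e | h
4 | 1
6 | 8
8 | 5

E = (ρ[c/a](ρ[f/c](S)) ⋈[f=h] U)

Per-node cardinality:
  S → 6
  ρ[f/c](S) → 6
  ρ[c/a](ρ[f/c](S)) → 6
  U → 3
  (ρ[c/a](ρ[f/c](S)) ⋈[f=h] U) → 3

|E| = 3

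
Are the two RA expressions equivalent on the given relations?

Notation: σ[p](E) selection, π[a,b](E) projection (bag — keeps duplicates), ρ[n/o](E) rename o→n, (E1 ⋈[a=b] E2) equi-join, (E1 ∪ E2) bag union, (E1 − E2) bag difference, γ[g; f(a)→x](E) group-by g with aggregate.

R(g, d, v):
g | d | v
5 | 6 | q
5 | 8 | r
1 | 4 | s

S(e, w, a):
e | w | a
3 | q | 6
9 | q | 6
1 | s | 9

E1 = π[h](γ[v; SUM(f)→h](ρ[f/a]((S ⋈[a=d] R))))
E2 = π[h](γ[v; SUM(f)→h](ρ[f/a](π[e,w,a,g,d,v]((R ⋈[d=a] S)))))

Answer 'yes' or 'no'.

E1 subexpression sizes:
  S → 3
  R → 3
  (S ⋈[a=d] R) → 2
  ρ[f/a]((S ⋈[a=d] R)) → 2
  γ[v; SUM(f)→h](ρ[f/a]((S ⋈[a=d] R))) → 1
  π[h](γ[v; SUM(f)→h](ρ[f/a]((S ⋈[a=d] R)))) → 1
E2 subexpression sizes:
  R → 3
  S → 3
  (R ⋈[d=a] S) → 2
  π[e,w,a,g,d,v]((R ⋈[d=a] S)) → 2
  ρ[f/a](π[e,w,a,g,d,v]((R ⋈[d=a] S))) → 2
  γ[v; SUM(f)→h](ρ[f/a](π[e,w,a,g,d,v]((R ⋈[d=a] S)))) → 1
  π[h](γ[v; SUM(f)→h](ρ[f/a](π[e,w,a,g,d,v]((R ⋈[d=a] S))))) → 1

E1 and E2 produce the same multiset:
h
12

yes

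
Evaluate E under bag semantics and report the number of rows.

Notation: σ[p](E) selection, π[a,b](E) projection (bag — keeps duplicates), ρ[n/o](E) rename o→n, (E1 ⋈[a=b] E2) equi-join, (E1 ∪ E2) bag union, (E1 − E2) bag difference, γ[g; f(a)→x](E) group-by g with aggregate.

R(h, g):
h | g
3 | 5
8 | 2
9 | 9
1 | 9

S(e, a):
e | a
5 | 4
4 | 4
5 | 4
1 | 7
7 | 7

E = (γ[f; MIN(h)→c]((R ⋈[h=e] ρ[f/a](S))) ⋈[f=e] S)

Row counts bottom-up:
  R → 4
  S → 5
  ρ[f/a](S) → 5
  (R ⋈[h=e] ρ[f/a](S)) → 1
  γ[f; MIN(h)→c]((R ⋈[h=e] ρ[f/a](S))) → 1
  S → 5
  (γ[f; MIN(h)→c]((R ⋈[h=e] ρ[f/a](S))) ⋈[f=e] S) → 1

|E| = 1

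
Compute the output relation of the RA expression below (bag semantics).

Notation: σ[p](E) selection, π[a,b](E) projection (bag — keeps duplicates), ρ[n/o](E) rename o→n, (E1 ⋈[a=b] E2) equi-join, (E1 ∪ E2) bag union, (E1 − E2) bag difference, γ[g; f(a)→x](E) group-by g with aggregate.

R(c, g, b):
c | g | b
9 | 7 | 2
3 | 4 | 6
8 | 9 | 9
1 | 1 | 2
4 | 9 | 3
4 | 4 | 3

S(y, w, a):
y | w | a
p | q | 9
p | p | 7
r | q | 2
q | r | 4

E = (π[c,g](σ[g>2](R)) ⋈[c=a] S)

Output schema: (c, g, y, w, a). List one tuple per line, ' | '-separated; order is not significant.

Row counts bottom-up:
  R → 6
  σ[g>2](R) → 5
  π[c,g](σ[g>2](R)) → 5
  S → 4
  (π[c,g](σ[g>2](R)) ⋈[c=a] S) → 3

== RESULT ==
c | g | y | w | a
4 | 4 | q | r | 4
4 | 9 | q | r | 4
9 | 7 | p | q | 9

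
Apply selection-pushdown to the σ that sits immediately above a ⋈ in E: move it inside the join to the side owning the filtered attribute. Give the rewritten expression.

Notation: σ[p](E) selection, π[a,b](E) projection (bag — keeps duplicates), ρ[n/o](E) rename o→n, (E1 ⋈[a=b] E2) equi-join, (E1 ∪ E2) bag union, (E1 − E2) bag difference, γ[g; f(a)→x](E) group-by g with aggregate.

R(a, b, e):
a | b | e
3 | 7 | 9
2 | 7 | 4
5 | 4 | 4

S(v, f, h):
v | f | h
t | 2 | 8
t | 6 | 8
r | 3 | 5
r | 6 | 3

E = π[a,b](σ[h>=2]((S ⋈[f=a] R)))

σ filters on h, owned by the left side.
E' = π[a,b]((σ[h>=2](S) ⋈[f=a] R))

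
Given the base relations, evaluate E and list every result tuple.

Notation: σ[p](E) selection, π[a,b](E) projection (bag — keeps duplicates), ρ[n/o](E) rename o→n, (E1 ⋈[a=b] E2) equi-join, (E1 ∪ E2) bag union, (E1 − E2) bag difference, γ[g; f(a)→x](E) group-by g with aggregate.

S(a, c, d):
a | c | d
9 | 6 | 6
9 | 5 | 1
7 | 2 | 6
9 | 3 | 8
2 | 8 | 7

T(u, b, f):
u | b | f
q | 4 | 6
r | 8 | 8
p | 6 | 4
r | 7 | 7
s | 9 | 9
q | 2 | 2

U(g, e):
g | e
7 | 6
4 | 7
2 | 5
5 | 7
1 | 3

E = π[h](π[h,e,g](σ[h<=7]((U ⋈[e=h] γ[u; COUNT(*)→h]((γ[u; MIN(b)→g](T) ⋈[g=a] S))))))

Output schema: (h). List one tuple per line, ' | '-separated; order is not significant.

Row counts bottom-up:
  U → 5
  T → 6
  γ[u; MIN(b)→g](T) → 4
  S → 5
  (γ[u; MIN(b)→g](T) ⋈[g=a] S) → 5
  γ[u; COUNT(*)→h]((γ[u; MIN(b)→g](T) ⋈[g=a] S)) → 3
  (U ⋈[e=h] γ[u; COUNT(*)→h]((γ[u; MIN(b)→g](T) ⋈[g=a] S))) → 1
  σ[h<=7]((U ⋈[e=h] γ[u; COUNT(*)→h]((γ[u; MIN(b)→g](T) ⋈[g=a] S)))) → 1
  π[h,e,g](σ[h<=7]((U ⋈[e=h] γ[u; COUNT(*)→h]((γ[u; MIN(b)→g](T) ⋈[g=a] S))))) → 1
  π[h](π[h,e,g](σ[h<=7]((U ⋈[e=h] γ[u; COUNT(*)→h]((γ[u; MIN(b)→g](T) ⋈[g=a] S)))))) → 1

== RESULT ==
h
3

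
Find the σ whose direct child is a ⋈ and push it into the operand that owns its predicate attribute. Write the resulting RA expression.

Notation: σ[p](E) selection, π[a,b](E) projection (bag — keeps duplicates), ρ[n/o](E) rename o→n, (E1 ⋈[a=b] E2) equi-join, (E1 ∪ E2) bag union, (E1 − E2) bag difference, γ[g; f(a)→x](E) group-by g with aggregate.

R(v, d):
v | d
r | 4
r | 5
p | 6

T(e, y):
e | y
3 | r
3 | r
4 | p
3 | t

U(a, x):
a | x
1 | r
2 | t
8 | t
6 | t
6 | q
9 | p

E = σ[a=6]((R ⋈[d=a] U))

σ filters on a, owned by the right side.
E' = (R ⋈[d=a] σ[a=6](U))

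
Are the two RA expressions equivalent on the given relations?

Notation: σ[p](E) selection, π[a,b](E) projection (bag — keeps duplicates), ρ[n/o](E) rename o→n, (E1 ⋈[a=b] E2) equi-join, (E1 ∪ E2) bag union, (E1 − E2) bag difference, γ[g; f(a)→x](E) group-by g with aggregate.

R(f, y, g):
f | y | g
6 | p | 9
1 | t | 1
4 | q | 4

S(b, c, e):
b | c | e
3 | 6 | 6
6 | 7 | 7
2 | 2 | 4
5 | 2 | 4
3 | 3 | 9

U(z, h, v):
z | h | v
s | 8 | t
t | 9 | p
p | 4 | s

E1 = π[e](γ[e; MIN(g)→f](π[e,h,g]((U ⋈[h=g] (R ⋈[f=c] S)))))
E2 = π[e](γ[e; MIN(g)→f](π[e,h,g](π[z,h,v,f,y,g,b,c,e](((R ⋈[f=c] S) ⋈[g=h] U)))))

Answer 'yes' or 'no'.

E1 per-node cardinality:
  U → 3
  R → 3
  S → 5
  (R ⋈[f=c] S) → 1
  (U ⋈[h=g] (R ⋈[f=c] S)) → 1
  π[e,h,g]((U ⋈[h=g] (R ⋈[f=c] S))) → 1
  γ[e; MIN(g)→f](π[e,h,g]((U ⋈[h=g] (R ⋈[f=c] S)))) → 1
  π[e](γ[e; MIN(g)→f](π[e,h,g]((U ⋈[h=g] (R ⋈[f=c] S))))) → 1
E2 per-node cardinality:
  R → 3
  S → 5
  (R ⋈[f=c] S) → 1
  U → 3
  ((R ⋈[f=c] S) ⋈[g=h] U) → 1
  π[z,h,v,f,y,g,b,c,e](((R ⋈[f=c] S) ⋈[g=h] U)) → 1
  π[e,h,g](π[z,h,v,f,y,g,b,c,e](((R ⋈[f=c] S) ⋈[g=h] U))) → 1
  γ[e; MIN(g)→f](π[e,h,g](π[z,h,v,f,y,g,b,c,e](((R ⋈[f=c] S) ⋈[g=h] U)))) → 1
  π[e](γ[e; MIN(g)→f](π[e,h,g](π[z,h,v,f,y,g,b,c,e](((R ⋈[f=c] S) ⋈[g=h] U))))) → 1

E1 and E2 produce the same multiset:
e
6

yes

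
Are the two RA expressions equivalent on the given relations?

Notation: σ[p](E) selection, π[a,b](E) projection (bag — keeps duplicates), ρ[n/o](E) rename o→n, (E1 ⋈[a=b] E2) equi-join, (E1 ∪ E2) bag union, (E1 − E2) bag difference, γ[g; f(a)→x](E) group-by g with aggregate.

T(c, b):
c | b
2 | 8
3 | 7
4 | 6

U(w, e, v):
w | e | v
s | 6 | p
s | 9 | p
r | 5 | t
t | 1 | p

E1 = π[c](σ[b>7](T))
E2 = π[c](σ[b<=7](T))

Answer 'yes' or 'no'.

E1 row counts bottom-up:
  T → 3
  σ[b>7](T) → 1
  π[c](σ[b>7](T)) → 1
E2 row counts bottom-up:
  T → 3
  σ[b<=7](T) → 2
  π[c](σ[b<=7](T)) → 2

E1 result:
c
2
E2 result:
c
3
4
Witness: (2,) appears 1× in E1 but 0× in E2.

no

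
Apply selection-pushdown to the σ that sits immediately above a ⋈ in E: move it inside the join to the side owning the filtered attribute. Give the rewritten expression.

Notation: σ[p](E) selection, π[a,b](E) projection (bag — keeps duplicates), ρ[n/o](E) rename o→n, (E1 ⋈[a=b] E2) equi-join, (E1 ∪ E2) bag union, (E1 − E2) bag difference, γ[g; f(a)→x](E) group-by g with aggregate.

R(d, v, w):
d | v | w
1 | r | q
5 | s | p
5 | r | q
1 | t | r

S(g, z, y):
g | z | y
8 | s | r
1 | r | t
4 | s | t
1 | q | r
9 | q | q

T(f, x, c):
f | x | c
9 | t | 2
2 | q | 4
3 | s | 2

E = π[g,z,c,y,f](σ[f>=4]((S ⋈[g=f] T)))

σ filters on f, owned by the right side.
E' = π[g,z,c,y,f]((S ⋈[g=f] σ[f>=4](T)))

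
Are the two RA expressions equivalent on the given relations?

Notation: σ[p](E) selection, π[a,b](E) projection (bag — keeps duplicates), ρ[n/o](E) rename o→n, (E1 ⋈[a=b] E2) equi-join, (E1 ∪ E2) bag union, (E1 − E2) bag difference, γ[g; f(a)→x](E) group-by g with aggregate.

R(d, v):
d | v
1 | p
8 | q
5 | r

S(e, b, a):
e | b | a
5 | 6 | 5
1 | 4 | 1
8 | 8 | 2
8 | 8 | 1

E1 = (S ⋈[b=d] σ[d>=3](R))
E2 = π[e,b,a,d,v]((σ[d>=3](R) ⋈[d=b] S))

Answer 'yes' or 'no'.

E1 subexpression sizes:
  S → 4
  R → 3
  σ[d>=3](R) → 2
  (S ⋈[b=d] σ[d>=3](R)) → 2
E2 subexpression sizes:
  R → 3
  σ[d>=3](R) → 2
  S → 4
  (σ[d>=3](R) ⋈[d=b] S) → 2
  π[e,b,a,d,v]((σ[d>=3](R) ⋈[d=b] S)) → 2

E1 and E2 produce the same multiset:
e | b | a | d | v
8 | 8 | 1 | 8 | q
8 | 8 | 2 | 8 | q

yes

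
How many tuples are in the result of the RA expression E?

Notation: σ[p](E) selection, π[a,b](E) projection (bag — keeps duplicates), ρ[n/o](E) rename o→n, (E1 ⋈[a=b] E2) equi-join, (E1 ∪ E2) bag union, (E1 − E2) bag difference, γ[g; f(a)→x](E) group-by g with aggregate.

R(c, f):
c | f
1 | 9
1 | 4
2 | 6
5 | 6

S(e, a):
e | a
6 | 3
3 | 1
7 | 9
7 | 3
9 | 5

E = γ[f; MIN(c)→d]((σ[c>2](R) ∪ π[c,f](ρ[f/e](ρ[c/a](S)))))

Subexpression sizes:
  R → 4
  σ[c>2](R) → 1
  S → 5
  ρ[c/a](S) → 5
  ρ[f/e](ρ[c/a](S)) → 5
  π[c,f](ρ[f/e](ρ[c/a](S))) → 5
  (σ[c>2](R) ∪ π[c,f](ρ[f/e](ρ[c/a](S)))) → 6
  γ[f; MIN(c)→d]((σ[c>2](R) ∪ π[c,f](ρ[f/e](ρ[c/a](S))))) → 4

|E| = 4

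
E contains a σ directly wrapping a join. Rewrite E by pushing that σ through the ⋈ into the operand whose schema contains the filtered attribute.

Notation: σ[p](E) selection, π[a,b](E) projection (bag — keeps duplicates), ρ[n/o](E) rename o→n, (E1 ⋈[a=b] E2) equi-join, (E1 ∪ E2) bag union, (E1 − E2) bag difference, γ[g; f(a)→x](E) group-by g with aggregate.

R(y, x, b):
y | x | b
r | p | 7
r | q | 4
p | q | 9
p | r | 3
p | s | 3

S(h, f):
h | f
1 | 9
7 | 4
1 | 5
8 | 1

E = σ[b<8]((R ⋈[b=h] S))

σ filters on b, owned by the left side.
E' = (σ[b<8](R) ⋈[b=h] S)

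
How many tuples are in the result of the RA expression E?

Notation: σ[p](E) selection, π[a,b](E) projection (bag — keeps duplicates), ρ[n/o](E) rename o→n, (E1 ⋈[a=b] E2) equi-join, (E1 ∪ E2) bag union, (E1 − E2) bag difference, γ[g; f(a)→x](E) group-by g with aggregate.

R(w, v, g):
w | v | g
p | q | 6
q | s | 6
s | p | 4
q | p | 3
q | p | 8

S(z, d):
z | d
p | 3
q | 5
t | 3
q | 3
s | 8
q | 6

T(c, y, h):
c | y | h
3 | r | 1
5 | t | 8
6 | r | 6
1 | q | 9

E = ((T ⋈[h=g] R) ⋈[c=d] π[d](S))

Subexpression sizes:
  T → 4
  R → 5
  (T ⋈[h=g] R) → 3
  S → 6
  π[d](S) → 6
  ((T ⋈[h=g] R) ⋈[c=d] π[d](S)) → 3

|E| = 3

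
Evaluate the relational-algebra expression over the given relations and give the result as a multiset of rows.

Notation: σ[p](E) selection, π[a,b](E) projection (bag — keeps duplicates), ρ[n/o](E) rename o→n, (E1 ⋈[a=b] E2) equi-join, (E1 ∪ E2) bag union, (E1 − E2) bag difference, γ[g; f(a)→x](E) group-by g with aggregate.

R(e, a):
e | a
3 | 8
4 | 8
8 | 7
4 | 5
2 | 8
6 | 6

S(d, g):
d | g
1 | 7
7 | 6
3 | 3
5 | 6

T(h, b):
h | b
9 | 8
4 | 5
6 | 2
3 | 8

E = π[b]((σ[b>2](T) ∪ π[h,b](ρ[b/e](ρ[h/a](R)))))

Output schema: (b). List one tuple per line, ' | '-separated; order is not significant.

Per-node cardinality:
  T → 4
  σ[b>2](T) → 3
  R → 6
  ρ[h/a](R) → 6
  ρ[b/e](ρ[h/a](R)) → 6
  π[h,b](ρ[b/e](ρ[h/a](R))) → 6
  (σ[b>2](T) ∪ π[h,b](ρ[b/e](ρ[h/a](R)))) → 9
  π[b]((σ[b>2](T) ∪ π[h,b](ρ[b/e](ρ[h/a](R))))) → 9

== RESULT ==
b
2
3
4
4
5
6
8
8
8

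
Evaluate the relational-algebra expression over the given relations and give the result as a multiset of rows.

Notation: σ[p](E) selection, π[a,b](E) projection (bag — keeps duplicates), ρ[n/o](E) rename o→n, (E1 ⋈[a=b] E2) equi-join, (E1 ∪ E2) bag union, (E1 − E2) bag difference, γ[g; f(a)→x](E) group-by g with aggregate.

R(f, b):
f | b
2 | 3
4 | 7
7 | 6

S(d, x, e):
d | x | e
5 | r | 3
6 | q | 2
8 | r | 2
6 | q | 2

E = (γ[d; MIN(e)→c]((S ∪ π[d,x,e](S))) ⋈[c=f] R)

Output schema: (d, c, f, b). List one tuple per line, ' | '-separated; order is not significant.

Stepwise |·|:
  S → 4
  S → 4
  π[d,x,e](S) → 4
  (S ∪ π[d,x,e](S)) → 8
  γ[d; MIN(e)→c]((S ∪ π[d,x,e](S))) → 3
  R → 3
  (γ[d; MIN(e)→c]((S ∪ π[d,x,e](S))) ⋈[c=f] R) → 2

== RESULT ==
d | c | f | b
6 | 2 | 2 | 3
8 | 2 | 2 | 3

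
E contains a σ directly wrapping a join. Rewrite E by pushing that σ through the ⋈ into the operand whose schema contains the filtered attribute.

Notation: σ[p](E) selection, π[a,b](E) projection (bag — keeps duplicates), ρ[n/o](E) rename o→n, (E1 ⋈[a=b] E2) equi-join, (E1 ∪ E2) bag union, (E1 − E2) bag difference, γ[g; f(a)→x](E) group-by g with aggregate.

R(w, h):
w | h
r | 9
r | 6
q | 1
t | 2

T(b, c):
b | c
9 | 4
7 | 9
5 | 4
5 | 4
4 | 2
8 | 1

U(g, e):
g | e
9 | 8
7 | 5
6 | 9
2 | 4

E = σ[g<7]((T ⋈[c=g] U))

σ filters on g, owned by the right side.
E' = (T ⋈[c=g] σ[g<7](U))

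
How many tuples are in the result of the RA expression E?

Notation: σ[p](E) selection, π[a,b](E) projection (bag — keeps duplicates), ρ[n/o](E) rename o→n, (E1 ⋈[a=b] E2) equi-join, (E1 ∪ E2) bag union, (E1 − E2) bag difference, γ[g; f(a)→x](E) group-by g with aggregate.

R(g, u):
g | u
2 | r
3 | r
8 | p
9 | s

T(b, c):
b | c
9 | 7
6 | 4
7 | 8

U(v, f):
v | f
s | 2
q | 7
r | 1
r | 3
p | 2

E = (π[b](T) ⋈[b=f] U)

Subexpression sizes:
  T → 3
  π[b](T) → 3
  U → 5
  (π[b](T) ⋈[b=f] U) → 1

|E| = 1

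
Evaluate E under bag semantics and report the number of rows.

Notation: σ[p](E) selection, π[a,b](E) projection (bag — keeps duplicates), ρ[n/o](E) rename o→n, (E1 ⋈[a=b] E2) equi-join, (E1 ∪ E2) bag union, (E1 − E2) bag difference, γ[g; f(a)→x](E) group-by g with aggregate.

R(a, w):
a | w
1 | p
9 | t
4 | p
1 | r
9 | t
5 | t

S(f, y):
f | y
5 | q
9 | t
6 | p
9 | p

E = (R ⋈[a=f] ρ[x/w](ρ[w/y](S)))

Row counts bottom-up:
  R → 6
  S → 4
  ρ[w/y](S) → 4
  ρ[x/w](ρ[w/y](S)) → 4
  (R ⋈[a=f] ρ[x/w](ρ[w/y](S))) → 5

|E| = 5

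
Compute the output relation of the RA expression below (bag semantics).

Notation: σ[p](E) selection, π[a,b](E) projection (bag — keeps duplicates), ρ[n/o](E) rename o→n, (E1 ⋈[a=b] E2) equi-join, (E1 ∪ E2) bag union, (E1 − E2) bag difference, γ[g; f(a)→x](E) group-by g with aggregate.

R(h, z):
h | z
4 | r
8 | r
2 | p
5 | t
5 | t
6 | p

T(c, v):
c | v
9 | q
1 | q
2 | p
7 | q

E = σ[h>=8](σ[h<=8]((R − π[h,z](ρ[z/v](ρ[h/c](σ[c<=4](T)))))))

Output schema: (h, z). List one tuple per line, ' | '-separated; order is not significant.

Row counts bottom-up:
  R → 6
  T → 4
  σ[c<=4](T) → 2
  ρ[h/c](σ[c<=4](T)) → 2
  ρ[z/v](ρ[h/c](σ[c<=4](T))) → 2
  π[h,z](ρ[z/v](ρ[h/c](σ[c<=4](T)))) → 2
  (R − π[h,z](ρ[z/v](ρ[h/c](σ[c<=4](T))))) → 5
  σ[h<=8]((R − π[h,z](ρ[z/v](ρ[h/c](σ[c<=4](T)))))) → 5
  σ[h>=8](σ[h<=8]((R − π[h,z](ρ[z/v](ρ[h/c](σ[c<=4](T))))))) → 1

== RESULT ==
h | z
8 | r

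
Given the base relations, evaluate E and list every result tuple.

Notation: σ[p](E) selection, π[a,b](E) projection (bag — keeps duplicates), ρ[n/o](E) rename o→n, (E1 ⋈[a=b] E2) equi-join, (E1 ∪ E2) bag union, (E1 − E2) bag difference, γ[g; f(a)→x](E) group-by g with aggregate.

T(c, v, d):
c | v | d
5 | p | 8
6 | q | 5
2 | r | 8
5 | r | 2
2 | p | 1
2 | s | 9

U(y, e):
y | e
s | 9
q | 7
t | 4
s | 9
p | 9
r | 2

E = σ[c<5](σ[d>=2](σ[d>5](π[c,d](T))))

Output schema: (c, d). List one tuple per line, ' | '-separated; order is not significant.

Per-node cardinality:
  T → 6
  π[c,d](T) → 6
  σ[d>5](π[c,d](T)) → 3
  σ[d>=2](σ[d>5](π[c,d](T))) → 3
  σ[c<5](σ[d>=2](σ[d>5](π[c,d](T)))) → 2

== RESULT ==
c | d
2 | 8
2 | 9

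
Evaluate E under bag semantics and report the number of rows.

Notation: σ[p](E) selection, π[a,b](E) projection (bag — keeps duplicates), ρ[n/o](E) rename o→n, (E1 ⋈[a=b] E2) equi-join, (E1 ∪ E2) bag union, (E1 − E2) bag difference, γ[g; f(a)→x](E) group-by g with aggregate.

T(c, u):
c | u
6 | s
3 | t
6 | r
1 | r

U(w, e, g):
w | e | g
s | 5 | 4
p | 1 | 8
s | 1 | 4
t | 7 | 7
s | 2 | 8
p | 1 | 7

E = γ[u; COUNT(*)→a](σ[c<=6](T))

Subexpression sizes:
  T → 4
  σ[c<=6](T) → 4
  γ[u; COUNT(*)→a](σ[c<=6](T)) → 3

|E| = 3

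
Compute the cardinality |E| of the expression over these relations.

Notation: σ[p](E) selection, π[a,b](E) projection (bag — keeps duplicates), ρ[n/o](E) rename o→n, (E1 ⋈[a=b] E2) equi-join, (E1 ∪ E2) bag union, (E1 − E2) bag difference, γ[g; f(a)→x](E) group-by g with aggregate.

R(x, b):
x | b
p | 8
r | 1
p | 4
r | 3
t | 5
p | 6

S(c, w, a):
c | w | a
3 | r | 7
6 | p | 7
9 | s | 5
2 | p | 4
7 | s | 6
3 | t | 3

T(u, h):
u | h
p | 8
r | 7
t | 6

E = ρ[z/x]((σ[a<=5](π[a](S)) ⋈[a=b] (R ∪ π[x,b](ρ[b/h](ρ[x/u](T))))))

Per-node cardinality:
  S → 6
  π[a](S) → 6
  σ[a<=5](π[a](S)) → 3
  R → 6
  T → 3
  ρ[x/u](T) → 3
  ρ[b/h](ρ[x/u](T)) → 3
  π[x,b](ρ[b/h](ρ[x/u](T))) → 3
  (R ∪ π[x,b](ρ[b/h](ρ[x/u](T)))) → 9
  (σ[a<=5](π[a](S)) ⋈[a=b] (R ∪ π[x,b](ρ[b/h](ρ[x/u](T))))) → 3
  ρ[z/x]((σ[a<=5](π[a](S)) ⋈[a=b] (R ∪ π[x,b](ρ[b/h](ρ[x/u](T)))))) → 3

|E| = 3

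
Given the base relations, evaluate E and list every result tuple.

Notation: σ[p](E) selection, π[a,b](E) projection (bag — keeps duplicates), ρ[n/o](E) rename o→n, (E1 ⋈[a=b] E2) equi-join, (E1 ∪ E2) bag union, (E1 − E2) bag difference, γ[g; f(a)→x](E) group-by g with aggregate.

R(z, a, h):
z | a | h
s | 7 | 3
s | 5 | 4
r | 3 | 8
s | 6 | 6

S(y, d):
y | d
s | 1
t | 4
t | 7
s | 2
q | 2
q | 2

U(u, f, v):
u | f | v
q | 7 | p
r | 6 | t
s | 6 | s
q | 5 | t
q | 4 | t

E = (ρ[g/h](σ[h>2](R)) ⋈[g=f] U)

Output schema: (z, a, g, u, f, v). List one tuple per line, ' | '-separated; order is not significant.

Subexpression sizes:
  R → 4
  σ[h>2](R) → 4
  ρ[g/h](σ[h>2](R)) → 4
  U → 5
  (ρ[g/h](σ[h>2](R)) ⋈[g=f] U) → 3

== RESULT ==
z | a | g | u | f | v
s | 5 | 4 | q | 4 | t
s | 6 | 6 | r | 6 | t
s | 6 | 6 | s | 6 | s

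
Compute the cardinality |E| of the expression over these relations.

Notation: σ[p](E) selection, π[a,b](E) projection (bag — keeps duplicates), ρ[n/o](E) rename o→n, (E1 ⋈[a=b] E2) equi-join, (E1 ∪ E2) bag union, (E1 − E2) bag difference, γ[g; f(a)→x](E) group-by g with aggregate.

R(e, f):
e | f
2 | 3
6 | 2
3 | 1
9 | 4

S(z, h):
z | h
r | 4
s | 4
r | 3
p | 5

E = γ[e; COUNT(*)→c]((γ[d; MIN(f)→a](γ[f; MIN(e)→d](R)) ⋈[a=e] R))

Subexpression sizes:
  R → 4
  γ[f; MIN(e)→d](R) → 4
  γ[d; MIN(f)→a](γ[f; MIN(e)→d](R)) → 4
  R → 4
  (γ[d; MIN(f)→a](γ[f; MIN(e)→d](R)) ⋈[a=e] R) → 2
  γ[e; COUNT(*)→c]((γ[d; MIN(f)→a](γ[f; MIN(e)→d](R)) ⋈[a=e] R)) → 2

|E| = 2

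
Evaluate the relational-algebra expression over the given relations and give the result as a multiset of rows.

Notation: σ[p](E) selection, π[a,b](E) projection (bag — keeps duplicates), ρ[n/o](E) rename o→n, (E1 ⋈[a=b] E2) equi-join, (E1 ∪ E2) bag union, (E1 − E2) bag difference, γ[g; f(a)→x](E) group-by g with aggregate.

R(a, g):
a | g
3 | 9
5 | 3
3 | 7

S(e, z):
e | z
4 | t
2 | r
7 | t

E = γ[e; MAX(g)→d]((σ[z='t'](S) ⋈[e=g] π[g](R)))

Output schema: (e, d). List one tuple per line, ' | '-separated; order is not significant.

Per-node cardinality:
  S → 3
  σ[z='t'](S) → 2
  R → 3
  π[g](R) → 3
  (σ[z='t'](S) ⋈[e=g] π[g](R)) → 1
  γ[e; MAX(g)→d]((σ[z='t'](S) ⋈[e=g] π[g](R))) → 1

== RESULT ==
e | d
7 | 7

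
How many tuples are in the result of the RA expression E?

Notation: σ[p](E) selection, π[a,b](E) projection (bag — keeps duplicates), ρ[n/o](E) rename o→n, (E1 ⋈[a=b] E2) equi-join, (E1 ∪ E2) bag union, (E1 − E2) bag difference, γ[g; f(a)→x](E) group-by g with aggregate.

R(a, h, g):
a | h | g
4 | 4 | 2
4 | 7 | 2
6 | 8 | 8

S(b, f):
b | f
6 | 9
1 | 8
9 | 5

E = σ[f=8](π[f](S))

Row counts bottom-up:
  S → 3
  π[f](S) → 3
  σ[f=8](π[f](S)) → 1

|E| = 1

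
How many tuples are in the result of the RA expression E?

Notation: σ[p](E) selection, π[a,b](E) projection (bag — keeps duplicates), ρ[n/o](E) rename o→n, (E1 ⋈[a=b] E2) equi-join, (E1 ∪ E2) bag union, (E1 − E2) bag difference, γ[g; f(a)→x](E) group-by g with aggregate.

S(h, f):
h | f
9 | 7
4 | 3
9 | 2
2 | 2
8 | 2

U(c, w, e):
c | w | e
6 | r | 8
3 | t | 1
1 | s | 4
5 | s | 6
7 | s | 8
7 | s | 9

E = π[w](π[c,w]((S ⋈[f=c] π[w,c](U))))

Per-node cardinality:
  S → 5
  U → 6
  π[w,c](U) → 6
  (S ⋈[f=c] π[w,c](U)) → 3
  π[c,w]((S ⋈[f=c] π[w,c](U))) → 3
  π[w](π[c,w]((S ⋈[f=c] π[w,c](U)))) → 3

|E| = 3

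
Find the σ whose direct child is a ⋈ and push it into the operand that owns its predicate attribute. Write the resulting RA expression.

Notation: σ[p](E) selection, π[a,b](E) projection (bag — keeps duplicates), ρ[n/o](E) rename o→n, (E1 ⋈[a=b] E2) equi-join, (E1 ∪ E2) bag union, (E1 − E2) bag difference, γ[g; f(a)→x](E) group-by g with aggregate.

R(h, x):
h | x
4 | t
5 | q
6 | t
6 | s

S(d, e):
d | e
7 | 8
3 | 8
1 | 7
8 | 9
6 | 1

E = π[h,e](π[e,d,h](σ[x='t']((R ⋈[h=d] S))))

σ filters on x, owned by the left side.
E' = π[h,e](π[e,d,h]((σ[x='t'](R) ⋈[h=d] S)))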